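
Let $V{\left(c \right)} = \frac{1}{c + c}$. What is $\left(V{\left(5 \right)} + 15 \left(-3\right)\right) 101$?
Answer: $- \frac{45349}{10} \approx -4534.9$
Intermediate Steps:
$V{\left(c \right)} = \frac{1}{2 c}$
$\left(V{\left(5 \right)} + 15 \left(-3\right)\right) 101 = \left(\frac{1}{2 \cdot 5} + 15 \left(-3\right)\right) 101 = \left(\frac{1}{2} \cdot \frac{1}{5} - 45\right) 101 = \left(\frac{1}{10} - 45\right) 101 = \left(- \frac{449}{10}\right) 101 = - \frac{45349}{10}$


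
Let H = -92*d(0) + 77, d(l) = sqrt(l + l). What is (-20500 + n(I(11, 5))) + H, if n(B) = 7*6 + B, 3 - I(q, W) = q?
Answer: -20389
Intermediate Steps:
I(q, W) = 3 - q
d(l) = sqrt(2)*sqrt(l) (d(l) = sqrt(2*l) = sqrt(2)*sqrt(l))
n(B) = 42 + B
H = 77 (H = -92*sqrt(2)*sqrt(0) + 77 = -92*sqrt(2)*0 + 77 = -92*0 + 77 = 0 + 77 = 77)
(-20500 + n(I(11, 5))) + H = (-20500 + (42 + (3 - 1*11))) + 77 = (-20500 + (42 + (3 - 11))) + 77 = (-20500 + (42 - 8)) + 77 = (-20500 + 34) + 77 = -20466 + 77 = -20389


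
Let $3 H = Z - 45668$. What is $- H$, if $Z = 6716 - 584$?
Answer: $\frac{39536}{3} \approx 13179.0$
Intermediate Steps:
$Z = 6132$ ($Z = 6716 - 584 = 6132$)
$H = - \frac{39536}{3}$ ($H = \frac{6132 - 45668}{3} = \frac{1}{3} \left(-39536\right) = - \frac{39536}{3} \approx -13179.0$)
$- H = \left(-1\right) \left(- \frac{39536}{3}\right) = \frac{39536}{3}$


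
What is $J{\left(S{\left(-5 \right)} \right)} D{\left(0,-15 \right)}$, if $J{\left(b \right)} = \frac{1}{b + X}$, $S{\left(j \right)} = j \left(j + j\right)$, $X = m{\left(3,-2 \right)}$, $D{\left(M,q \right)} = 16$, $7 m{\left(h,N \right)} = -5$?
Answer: $\frac{112}{345} \approx 0.32464$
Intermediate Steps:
$m{\left(h,N \right)} = - \frac{5}{7}$ ($m{\left(h,N \right)} = \frac{1}{7} \left(-5\right) = - \frac{5}{7}$)
$X = - \frac{5}{7} \approx -0.71429$
$S{\left(j \right)} = 2 j^{2}$ ($S{\left(j \right)} = j 2 j = 2 j^{2}$)
$J{\left(b \right)} = \frac{1}{- \frac{5}{7} + b}$ ($J{\left(b \right)} = \frac{1}{b - \frac{5}{7}} = \frac{1}{- \frac{5}{7} + b}$)
$J{\left(S{\left(-5 \right)} \right)} D{\left(0,-15 \right)} = \frac{7}{-5 + 7 \cdot 2 \left(-5\right)^{2}} \cdot 16 = \frac{7}{-5 + 7 \cdot 2 \cdot 25} \cdot 16 = \frac{7}{-5 + 7 \cdot 50} \cdot 16 = \frac{7}{-5 + 350} \cdot 16 = \frac{7}{345} \cdot 16 = \frac{112}{345}$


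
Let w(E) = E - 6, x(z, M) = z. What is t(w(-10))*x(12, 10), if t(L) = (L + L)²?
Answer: 12288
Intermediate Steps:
w(E) = -6 + E
t(L) = 4*L² (t(L) = (2*L)² = 4*L²)
t(w(-10))*x(12, 10) = (4*(-6 - 10)²)*12 = (4*(-16)²)*12 = (4*256)*12 = 1024*12 = 12288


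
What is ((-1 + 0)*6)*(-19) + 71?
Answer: 185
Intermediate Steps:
((-1 + 0)*6)*(-19) + 71 = -1*6*(-19) + 71 = -6*(-19) + 71 = 114 + 71 = 185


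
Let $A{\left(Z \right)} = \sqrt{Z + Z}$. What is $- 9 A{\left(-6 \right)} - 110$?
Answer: $-110 - 18 i \sqrt{3} \approx -110.0 - 31.177 i$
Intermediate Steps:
$A{\left(Z \right)} = \sqrt{2} \sqrt{Z}$ ($A{\left(Z \right)} = \sqrt{2 Z} = \sqrt{2} \sqrt{Z}$)
$- 9 A{\left(-6 \right)} - 110 = - 9 \sqrt{2} \sqrt{-6} - 110 = - 9 \sqrt{2} i \sqrt{6} - 110 = - 9 \cdot 2 i \sqrt{3} - 110 = - 18 i \sqrt{3} - 110 = -110 - 18 i \sqrt{3}$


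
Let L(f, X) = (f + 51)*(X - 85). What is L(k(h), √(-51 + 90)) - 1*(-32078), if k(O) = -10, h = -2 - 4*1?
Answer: 28593 + 41*√39 ≈ 28849.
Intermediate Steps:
h = -6 (h = -2 - 4 = -6)
L(f, X) = (-85 + X)*(51 + f) (L(f, X) = (51 + f)*(-85 + X) = (-85 + X)*(51 + f))
L(k(h), √(-51 + 90)) - 1*(-32078) = (-4335 - 85*(-10) + 51*√(-51 + 90) + √(-51 + 90)*(-10)) - 1*(-32078) = (-4335 + 850 + 51*√39 + √39*(-10)) + 32078 = (-4335 + 850 + 51*√39 - 10*√39) + 32078 = (-3485 + 41*√39) + 32078 = 28593 + 41*√39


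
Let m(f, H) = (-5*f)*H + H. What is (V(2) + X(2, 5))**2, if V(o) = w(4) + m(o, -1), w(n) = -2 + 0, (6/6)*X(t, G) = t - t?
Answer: 49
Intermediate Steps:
X(t, G) = 0 (X(t, G) = t - t = 0)
m(f, H) = H - 5*H*f (m(f, H) = -5*H*f + H = H - 5*H*f)
w(n) = -2
V(o) = -3 + 5*o (V(o) = -2 - (1 - 5*o) = -2 + (-1 + 5*o) = -3 + 5*o)
(V(2) + X(2, 5))**2 = ((-3 + 5*2) + 0)**2 = ((-3 + 10) + 0)**2 = (7 + 0)**2 = 7**2 = 49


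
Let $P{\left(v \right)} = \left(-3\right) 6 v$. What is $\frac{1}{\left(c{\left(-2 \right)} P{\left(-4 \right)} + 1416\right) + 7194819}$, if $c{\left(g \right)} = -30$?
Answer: $\frac{1}{7194075} \approx 1.39 \cdot 10^{-7}$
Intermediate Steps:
$P{\left(v \right)} = - 18 v$
$\frac{1}{\left(c{\left(-2 \right)} P{\left(-4 \right)} + 1416\right) + 7194819} = \frac{1}{\left(- 30 \left(\left(-18\right) \left(-4\right)\right) + 1416\right) + 7194819} = \frac{1}{\left(\left(-30\right) 72 + 1416\right) + 7194819} = \frac{1}{\left(-2160 + 1416\right) + 7194819} = \frac{1}{-744 + 7194819} = \frac{1}{7194075}$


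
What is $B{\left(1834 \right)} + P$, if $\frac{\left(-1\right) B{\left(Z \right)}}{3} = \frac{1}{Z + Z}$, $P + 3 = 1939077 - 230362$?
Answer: $\frac{6267555613}{3668} \approx 1.7087 \cdot 10^{6}$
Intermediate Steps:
$P = 1708712$ ($P = -3 + \left(1939077 - 230362\right) = -3 + 1708715 = 1708712$)
$B{\left(Z \right)} = - \frac{3}{2 Z}$ ($B{\left(Z \right)} = - \frac{3}{Z + Z} = - \frac{3}{2 Z}$)
$B{\left(1834 \right)} + P = - \frac{3}{2 \cdot 1834} + 1708712 = \left(- \frac{3}{2}\right) \frac{1}{1834} + 1708712 = - \frac{3}{3668} + 1708712 = \frac{6267555613}{3668}$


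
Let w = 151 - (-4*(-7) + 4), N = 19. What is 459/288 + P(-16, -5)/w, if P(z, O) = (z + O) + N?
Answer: 6005/3808 ≈ 1.5769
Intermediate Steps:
P(z, O) = 19 + O + z (P(z, O) = (z + O) + 19 = (O + z) + 19 = 19 + O + z)
w = 119 (w = 151 - (28 + 4) = 151 - 1*32 = 151 - 32 = 119)
459/288 + P(-16, -5)/w = 459/288 + (19 - 5 - 16)/119 = 459*(1/288) - 2*1/119 = 51/32 - 2/119 = 6005/3808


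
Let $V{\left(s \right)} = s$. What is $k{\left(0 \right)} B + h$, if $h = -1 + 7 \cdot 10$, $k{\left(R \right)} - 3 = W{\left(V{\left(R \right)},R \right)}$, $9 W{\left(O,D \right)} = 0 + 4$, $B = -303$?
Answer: $- \frac{2924}{3} \approx -974.67$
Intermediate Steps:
$W{\left(O,D \right)} = \frac{4}{9}$ ($W{\left(O,D \right)} = \frac{0 + 4}{9} = \frac{1}{9} \cdot 4 = \frac{4}{9}$)
$k{\left(R \right)} = \frac{31}{9}$ ($k{\left(R \right)} = 3 + \frac{4}{9} = \frac{31}{9}$)
$h = 69$ ($h = -1 + 70 = 69$)
$k{\left(0 \right)} B + h = \frac{31}{9} \left(-303\right) + 69 = - \frac{3131}{3} + 69 = - \frac{2924}{3}$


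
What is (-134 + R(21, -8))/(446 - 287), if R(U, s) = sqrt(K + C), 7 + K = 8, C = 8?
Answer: -131/159 ≈ -0.82390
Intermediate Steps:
K = 1 (K = -7 + 8 = 1)
R(U, s) = 3 (R(U, s) = sqrt(1 + 8) = sqrt(9) = 3)
(-134 + R(21, -8))/(446 - 287) = (-134 + 3)/(446 - 287) = -131/159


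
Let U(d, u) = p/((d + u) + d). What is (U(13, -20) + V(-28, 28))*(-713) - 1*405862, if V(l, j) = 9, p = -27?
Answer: -818141/2 ≈ -4.0907e+5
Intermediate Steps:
U(d, u) = -27/(u + 2*d) (U(d, u) = -27/((d + u) + d) = -27/(u + 2*d))
(U(13, -20) + V(-28, 28))*(-713) - 1*405862 = (-27/(-20 + 2*13) + 9)*(-713) - 1*405862 = (-27/(-20 + 26) + 9)*(-713) - 405862 = (-27/6 + 9)*(-713) - 405862 = (-27*1/6 + 9)*(-713) - 405862 = (-9/2 + 9)*(-713) - 405862 = (9/2)*(-713) - 405862 = -6417/2 - 405862 = -818141/2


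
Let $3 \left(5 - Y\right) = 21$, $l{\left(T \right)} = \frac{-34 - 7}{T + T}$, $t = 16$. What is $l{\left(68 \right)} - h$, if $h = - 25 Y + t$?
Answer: $- \frac{9017}{136} \approx -66.302$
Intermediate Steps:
$l{\left(T \right)} = - \frac{41}{2 T}$
$Y = -2$ ($Y = 5 - 7 = -2$)
$h = 66$ ($h = \left(-25\right) \left(-2\right) + 16 = 50 + 16 = 66$)
$l{\left(68 \right)} - h = - \frac{41}{2 \cdot 68} - 66 = \left(- \frac{41}{2}\right) \frac{1}{68} - 66 = - \frac{41}{136} - 66 = - \frac{9017}{136}$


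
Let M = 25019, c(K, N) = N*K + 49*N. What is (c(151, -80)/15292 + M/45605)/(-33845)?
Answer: 86772363/5900805183175 ≈ 1.4705e-5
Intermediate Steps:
c(K, N) = 49*N + K*N (c(K, N) = K*N + 49*N = 49*N + K*N)
(c(151, -80)/15292 + M/45605)/(-33845) = (-80*(49 + 151)/15292 + 25019/45605)/(-33845) = (-80*200*(1/15292) + 25019*(1/45605))*(-1/33845) = (-16000*1/15292 + 25019/45605)*(-1/33845) = (-4000/3823 + 25019/45605)*(-1/33845) = -86772363/174347915*(-1/33845) = 86772363/5900805183175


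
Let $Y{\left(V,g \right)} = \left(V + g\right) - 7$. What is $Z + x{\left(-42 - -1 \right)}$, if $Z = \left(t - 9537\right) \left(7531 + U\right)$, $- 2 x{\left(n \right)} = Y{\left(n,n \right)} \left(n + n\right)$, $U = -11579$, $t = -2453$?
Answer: $48531871$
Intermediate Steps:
$Y{\left(V,g \right)} = -7 + V + g$
$x{\left(n \right)} = - n \left(-7 + 2 n\right)$ ($x{\left(n \right)} = - \frac{\left(-7 + n + n\right) \left(n + n\right)}{2} = - \frac{\left(-7 + 2 n\right) 2 n}{2} = - \frac{2 n \left(-7 + 2 n\right)}{2} = - n \left(-7 + 2 n\right)$)
$Z = 48535520$ ($Z = \left(-2453 - 9537\right) \left(7531 - 11579\right) = \left(-11990\right) \left(-4048\right) = 48535520$)
$Z + x{\left(-42 - -1 \right)} = 48535520 + \left(-42 - -1\right) \left(7 - 2 \left(-42 - -1\right)\right) = 48535520 + \left(-42 + 1\right) \left(7 - 2 \left(-42 + 1\right)\right) = 48535520 - 41 \left(7 - -82\right) = 48535520 - 41 \left(7 + 82\right) = 48535520 - 3649 = 48531871$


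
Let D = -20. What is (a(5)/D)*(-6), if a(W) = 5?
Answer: 3/2 ≈ 1.5000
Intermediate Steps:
(a(5)/D)*(-6) = (5/(-20))*(-6) = (5*(-1/20))*(-6) = -1/4*(-6) = 3/2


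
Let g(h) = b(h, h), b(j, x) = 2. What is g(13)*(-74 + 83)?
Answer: 18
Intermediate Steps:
g(h) = 2
g(13)*(-74 + 83) = 2*(-74 + 83) = 2*9 = 18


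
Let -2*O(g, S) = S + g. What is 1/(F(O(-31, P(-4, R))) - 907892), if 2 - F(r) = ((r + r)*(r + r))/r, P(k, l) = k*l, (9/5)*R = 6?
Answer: -3/2723936 ≈ -1.1013e-6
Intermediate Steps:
R = 10/3 (R = (5/9)*6 = 10/3 ≈ 3.3333)
O(g, S) = -S/2 - g/2 (O(g, S) = -(S + g)/2 = -S/2 - g/2)
F(r) = 2 - 4*r (F(r) = 2 - (r + r)*(r + r)/r = 2 - (2*r)*(2*r)/r = 2 - 4*r**2/r = 2 - 4*r)
1/(F(O(-31, P(-4, R))) - 907892) = 1/((2 - 4*(-(-2)*10/3 - 1/2*(-31))) - 907892) = 1/((2 - 4*(-1/2*(-40/3) + 31/2)) - 907892) = 1/((2 - 4*(20/3 + 31/2)) - 907892) = 1/((2 - 4*133/6) - 907892) = 1/((2 - 266/3) - 907892) = 1/(-260/3 - 907892) = 1/(-2723936/3) = -3/2723936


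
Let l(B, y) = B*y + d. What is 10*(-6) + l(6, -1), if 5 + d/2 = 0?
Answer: -76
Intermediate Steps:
d = -10 (d = -10 + 2*0 = -10 + 0 = -10)
l(B, y) = -10 + B*y (l(B, y) = B*y - 10 = -10 + B*y)
10*(-6) + l(6, -1) = 10*(-6) + (-10 + 6*(-1)) = -60 + (-10 - 6) = -60 - 16 = -76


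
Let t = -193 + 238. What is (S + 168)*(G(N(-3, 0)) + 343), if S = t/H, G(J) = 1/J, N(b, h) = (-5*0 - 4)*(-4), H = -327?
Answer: 100432233/1744 ≈ 57587.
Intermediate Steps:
t = 45
N(b, h) = 16 (N(b, h) = (0 - 4)*(-4) = -4*(-4) = 16)
S = -15/109 (S = 45/(-327) = 45*(-1/327) = -15/109 ≈ -0.13761)
(S + 168)*(G(N(-3, 0)) + 343) = (-15/109 + 168)*(1/16 + 343) = 18297*(1/16 + 343)/109 = (18297/109)*(5489/16) = 100432233/1744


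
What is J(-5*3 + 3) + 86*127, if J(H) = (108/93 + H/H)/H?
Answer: 4062917/372 ≈ 10922.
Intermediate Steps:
J(H) = 67/(31*H) (J(H) = (108*(1/93) + 1)/H = (36/31 + 1)/H = 67/(31*H))
J(-5*3 + 3) + 86*127 = 67/(31*(-5*3 + 3)) + 86*127 = 67/(31*(-15 + 3)) + 10922 = (67/31)/(-12) + 10922 = (67/31)*(-1/12) + 10922 = -67/372 + 10922 = 4062917/372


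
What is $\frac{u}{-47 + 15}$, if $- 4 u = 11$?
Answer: $\frac{11}{128} \approx 0.085938$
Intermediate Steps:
$u = - \frac{11}{4}$ ($u = \left(- \frac{1}{4}\right) 11 = - \frac{11}{4} \approx -2.75$)
$\frac{u}{-47 + 15} = \frac{1}{-47 + 15} \left(- \frac{11}{4}\right) = \frac{1}{-32} \left(- \frac{11}{4}\right) = \left(- \frac{1}{32}\right) \left(- \frac{11}{4}\right) = \frac{11}{128}$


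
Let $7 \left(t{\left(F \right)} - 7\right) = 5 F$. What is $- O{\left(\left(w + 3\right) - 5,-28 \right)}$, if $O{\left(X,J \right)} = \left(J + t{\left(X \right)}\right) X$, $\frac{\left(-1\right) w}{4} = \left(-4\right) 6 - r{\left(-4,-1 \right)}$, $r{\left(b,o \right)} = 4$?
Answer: $- \frac{44330}{7} \approx -6332.9$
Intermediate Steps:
$t{\left(F \right)} = 7 + \frac{5 F}{7}$
$w = 112$ ($w = - 4 \left(\left(-4\right) 6 - 4\right) = - 4 \left(-24 - 4\right) = \left(-4\right) \left(-28\right) = 112$)
$O{\left(X,J \right)} = X \left(7 + J + \frac{5 X}{7}\right)$ ($O{\left(X,J \right)} = \left(J + \left(7 + \frac{5 X}{7}\right)\right) X = \left(7 + J + \frac{5 X}{7}\right) X = X \left(7 + J + \frac{5 X}{7}\right)$)
$- O{\left(\left(w + 3\right) - 5,-28 \right)} = - \frac{\left(\left(112 + 3\right) - 5\right) \left(49 + 5 \left(\left(112 + 3\right) - 5\right) + 7 \left(-28\right)\right)}{7} = - \frac{\left(115 - 5\right) \left(49 + 5 \left(115 - 5\right) - 196\right)}{7} = - \frac{110 \left(49 + 5 \cdot 110 - 196\right)}{7} = - \frac{110 \left(49 + 550 - 196\right)}{7} = - \frac{110 \cdot 403}{7} = \left(-1\right) \frac{44330}{7} = - \frac{44330}{7}$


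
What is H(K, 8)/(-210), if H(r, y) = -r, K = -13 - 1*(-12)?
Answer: -1/210 ≈ -0.0047619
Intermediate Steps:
K = -1 (K = -13 + 12 = -1)
H(K, 8)/(-210) = -1*(-1)/(-210) = 1*(-1/210) = -1/210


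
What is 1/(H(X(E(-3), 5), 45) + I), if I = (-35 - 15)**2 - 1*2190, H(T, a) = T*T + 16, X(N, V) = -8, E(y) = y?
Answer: 1/390 ≈ 0.0025641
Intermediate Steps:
H(T, a) = 16 + T**2 (H(T, a) = T**2 + 16 = 16 + T**2)
I = 310 (I = (-50)**2 - 2190 = 2500 - 2190 = 310)
1/(H(X(E(-3), 5), 45) + I) = 1/((16 + (-8)**2) + 310) = 1/((16 + 64) + 310) = 1/(80 + 310) = 1/390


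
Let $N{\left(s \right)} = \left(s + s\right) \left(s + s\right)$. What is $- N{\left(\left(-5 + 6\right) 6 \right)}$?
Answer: $-144$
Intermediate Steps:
$N{\left(s \right)} = 4 s^{2}$ ($N{\left(s \right)} = 2 s 2 s = 4 s^{2}$)
$- N{\left(\left(-5 + 6\right) 6 \right)} = - 4 \left(\left(-5 + 6\right) 6\right)^{2} = - 4 \left(1 \cdot 6\right)^{2} = - 4 \cdot 6^{2} = - 4 \cdot 36 = \left(-1\right) 144 = -144$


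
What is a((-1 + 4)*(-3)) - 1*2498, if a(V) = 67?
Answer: -2431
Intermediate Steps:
a((-1 + 4)*(-3)) - 1*2498 = 67 - 1*2498 = 67 - 2498 = -2431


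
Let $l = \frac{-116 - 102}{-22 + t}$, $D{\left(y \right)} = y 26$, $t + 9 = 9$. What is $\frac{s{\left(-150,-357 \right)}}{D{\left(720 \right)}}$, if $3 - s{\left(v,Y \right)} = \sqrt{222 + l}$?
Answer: $\frac{1}{6240} - \frac{\sqrt{28061}}{205920} \approx -0.00065324$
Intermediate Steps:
$t = 0$ ($t = -9 + 9 = 0$)
$D{\left(y \right)} = 26 y$
$l = \frac{109}{11}$ ($l = \frac{-116 - 102}{-22 + 0} = - \frac{218}{-22} = \left(-218\right) \left(- \frac{1}{22}\right) = \frac{109}{11} \approx 9.9091$)
$s{\left(v,Y \right)} = 3 - \frac{\sqrt{28061}}{11}$ ($s{\left(v,Y \right)} = 3 - \sqrt{222 + \frac{109}{11}} = 3 - \sqrt{\frac{2551}{11}} = 3 - \frac{\sqrt{28061}}{11}$)
$\frac{s{\left(-150,-357 \right)}}{D{\left(720 \right)}} = \frac{3 - \frac{\sqrt{28061}}{11}}{26 \cdot 720} = \frac{3 - \frac{\sqrt{28061}}{11}}{18720} = \left(3 - \frac{\sqrt{28061}}{11}\right) \frac{1}{18720} = \frac{1}{6240} - \frac{\sqrt{28061}}{205920}$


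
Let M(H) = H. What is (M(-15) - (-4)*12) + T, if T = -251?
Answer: -218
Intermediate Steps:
(M(-15) - (-4)*12) + T = (-15 - (-4)*12) - 251 = (-15 - 1*(-48)) - 251 = (-15 + 48) - 251 = 33 - 251 = -218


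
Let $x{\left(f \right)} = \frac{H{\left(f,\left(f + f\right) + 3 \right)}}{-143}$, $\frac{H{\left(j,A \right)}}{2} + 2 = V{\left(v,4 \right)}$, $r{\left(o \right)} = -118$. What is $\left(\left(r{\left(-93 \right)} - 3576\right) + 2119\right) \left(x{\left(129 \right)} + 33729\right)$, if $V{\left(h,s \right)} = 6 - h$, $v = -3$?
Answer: $- \frac{7596591975}{143} \approx -5.3123 \cdot 10^{7}$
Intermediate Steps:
$H{\left(j,A \right)} = 14$ ($H{\left(j,A \right)} = -4 + 2 \left(6 - -3\right) = -4 + 2 \left(6 + 3\right) = -4 + 2 \cdot 9 = -4 + 18 = 14$)
$x{\left(f \right)} = - \frac{14}{143}$ ($x{\left(f \right)} = \frac{14}{-143} = 14 \left(- \frac{1}{143}\right) = - \frac{14}{143}$)
$\left(\left(r{\left(-93 \right)} - 3576\right) + 2119\right) \left(x{\left(129 \right)} + 33729\right) = \left(\left(-118 - 3576\right) + 2119\right) \left(- \frac{14}{143} + 33729\right) = \left(\left(-118 - 3576\right) + 2119\right) \frac{4823233}{143} = \left(-3694 + 2119\right) \frac{4823233}{143} = \left(-1575\right) \frac{4823233}{143} = - \frac{7596591975}{143}$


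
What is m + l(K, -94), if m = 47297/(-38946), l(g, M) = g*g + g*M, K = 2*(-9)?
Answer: 78467839/38946 ≈ 2014.8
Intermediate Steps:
K = -18
l(g, M) = g² + M*g
m = -47297/38946 (m = 47297*(-1/38946) = -47297/38946 ≈ -1.2144)
m + l(K, -94) = -47297/38946 - 18*(-94 - 18) = -47297/38946 - 18*(-112) = -47297/38946 + 2016 = 78467839/38946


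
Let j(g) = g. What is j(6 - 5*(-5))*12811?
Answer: 397141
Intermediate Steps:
j(6 - 5*(-5))*12811 = (6 - 5*(-5))*12811 = (6 + 25)*12811 = 31*12811 = 397141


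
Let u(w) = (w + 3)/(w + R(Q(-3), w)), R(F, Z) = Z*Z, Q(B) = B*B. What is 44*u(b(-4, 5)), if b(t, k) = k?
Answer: 176/15 ≈ 11.733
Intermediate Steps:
Q(B) = B²
R(F, Z) = Z²
u(w) = (3 + w)/(w + w²) (u(w) = (w + 3)/(w + w²) = (3 + w)/(w + w²))
44*u(b(-4, 5)) = 44*((3 + 5)/(5*(1 + 5))) = 44*((⅕)*8/6) = 44*((⅕)*(⅙)*8) = 44*(4/15) = 176/15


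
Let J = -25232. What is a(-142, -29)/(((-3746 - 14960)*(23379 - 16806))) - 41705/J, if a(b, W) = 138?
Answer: 44980837941/27213937744 ≈ 1.6529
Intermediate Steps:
a(-142, -29)/(((-3746 - 14960)*(23379 - 16806))) - 41705/J = 138/(((-3746 - 14960)*(23379 - 16806))) - 41705/(-25232) = 138/((-18706*6573)) - 41705*(-1/25232) = 138/(-122954538) + 2195/1328 = 138*(-1/122954538) + 2195/1328 = -23/20492423 + 2195/1328 = 44980837941/27213937744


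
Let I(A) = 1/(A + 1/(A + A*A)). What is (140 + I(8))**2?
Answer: 6537045904/332929 ≈ 19635.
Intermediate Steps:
I(A) = 1/(A + 1/(A + A**2))
(140 + I(8))**2 = (140 + 8*(1 + 8)/(1 + 8**2 + 8**3))**2 = (140 + 8*9/(1 + 64 + 512))**2 = (140 + 8*9/577)**2 = (140 + 8*(1/577)*9)**2 = (140 + 72/577)**2 = (80852/577)**2 = 6537045904/332929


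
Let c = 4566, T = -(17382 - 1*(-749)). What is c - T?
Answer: 22697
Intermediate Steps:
T = -18131 (T = -(17382 + 749) = -1*18131 = -18131)
c - T = 4566 - 1*(-18131) = 4566 + 18131 = 22697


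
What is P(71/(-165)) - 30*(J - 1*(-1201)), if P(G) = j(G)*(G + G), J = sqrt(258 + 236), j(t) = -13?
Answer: -5943104/165 - 30*sqrt(494) ≈ -36686.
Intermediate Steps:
J = sqrt(494) ≈ 22.226
P(G) = -26*G (P(G) = -13*(G + G) = -26*G)
P(71/(-165)) - 30*(J - 1*(-1201)) = -1846/(-165) - 30*(sqrt(494) - 1*(-1201)) = -1846*(-1)/165 - 30*(sqrt(494) + 1201) = -26*(-71/165) - 30*(1201 + sqrt(494)) = 1846/165 + (-36030 - 30*sqrt(494)) = -5943104/165 - 30*sqrt(494)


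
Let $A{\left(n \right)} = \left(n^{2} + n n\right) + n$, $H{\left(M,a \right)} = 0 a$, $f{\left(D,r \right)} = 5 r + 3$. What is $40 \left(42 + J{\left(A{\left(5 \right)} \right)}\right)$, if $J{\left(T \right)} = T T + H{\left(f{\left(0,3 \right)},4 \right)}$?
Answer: $122680$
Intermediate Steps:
$f{\left(D,r \right)} = 3 + 5 r$
$H{\left(M,a \right)} = 0$
$A{\left(n \right)} = n + 2 n^{2}$ ($A{\left(n \right)} = \left(n^{2} + n^{2}\right) + n = 2 n^{2} + n = n + 2 n^{2}$)
$J{\left(T \right)} = T^{2}$ ($J{\left(T \right)} = T T + 0 = T^{2} + 0 = T^{2}$)
$40 \left(42 + J{\left(A{\left(5 \right)} \right)}\right) = 40 \left(42 + \left(5 \left(1 + 2 \cdot 5\right)\right)^{2}\right) = 40 \left(42 + \left(5 \left(1 + 10\right)\right)^{2}\right) = 40 \left(42 + \left(5 \cdot 11\right)^{2}\right) = 40 \left(42 + 55^{2}\right) = 40 \left(42 + 3025\right) = 40 \cdot 3067 = 122680$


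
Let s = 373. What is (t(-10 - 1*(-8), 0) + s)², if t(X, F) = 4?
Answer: 142129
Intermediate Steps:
(t(-10 - 1*(-8), 0) + s)² = (4 + 373)² = 377² = 142129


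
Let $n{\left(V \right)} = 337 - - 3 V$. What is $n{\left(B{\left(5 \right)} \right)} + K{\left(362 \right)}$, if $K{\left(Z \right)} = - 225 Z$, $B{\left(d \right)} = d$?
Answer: $-81098$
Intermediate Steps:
$n{\left(V \right)} = 337 + 3 V$
$n{\left(B{\left(5 \right)} \right)} + K{\left(362 \right)} = \left(337 + 3 \cdot 5\right) - 81450 = \left(337 + 15\right) - 81450 = 352 - 81450 = -81098$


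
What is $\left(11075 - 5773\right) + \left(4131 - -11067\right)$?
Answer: $20500$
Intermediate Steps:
$\left(11075 - 5773\right) + \left(4131 - -11067\right) = 5302 + \left(4131 + 11067\right) = 5302 + 15198 = 20500$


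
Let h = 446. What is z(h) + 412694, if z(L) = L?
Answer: 413140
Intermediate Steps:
z(h) + 412694 = 446 + 412694 = 413140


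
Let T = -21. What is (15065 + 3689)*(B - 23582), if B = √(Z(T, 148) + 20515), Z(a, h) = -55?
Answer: -442256828 + 37508*√5115 ≈ -4.3957e+8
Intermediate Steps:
B = 2*√5115 (B = √(-55 + 20515) = √20460 = 2*√5115 ≈ 143.04)
(15065 + 3689)*(B - 23582) = (15065 + 3689)*(2*√5115 - 23582) = 18754*(-23582 + 2*√5115) = -442256828 + 37508*√5115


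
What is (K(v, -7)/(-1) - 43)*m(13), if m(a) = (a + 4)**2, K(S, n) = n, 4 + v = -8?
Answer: -10404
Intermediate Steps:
v = -12 (v = -4 - 8 = -12)
m(a) = (4 + a)**2
(K(v, -7)/(-1) - 43)*m(13) = (-7/(-1) - 43)*(4 + 13)**2 = (-7*(-1) - 43)*17**2 = (7 - 43)*289 = -36*289 = -10404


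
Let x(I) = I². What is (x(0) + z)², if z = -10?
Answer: 100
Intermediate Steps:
(x(0) + z)² = (0² - 10)² = (0 - 10)² = (-10)² = 100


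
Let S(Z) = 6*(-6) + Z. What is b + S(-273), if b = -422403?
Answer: -422712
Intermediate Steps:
S(Z) = -36 + Z
b + S(-273) = -422403 + (-36 - 273) = -422403 - 309 = -422712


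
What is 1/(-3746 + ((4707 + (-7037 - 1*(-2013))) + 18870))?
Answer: 1/14807 ≈ 6.7536e-5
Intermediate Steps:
1/(-3746 + ((4707 + (-7037 - 1*(-2013))) + 18870)) = 1/(-3746 + ((4707 + (-7037 + 2013)) + 18870)) = 1/(-3746 + ((4707 - 5024) + 18870)) = 1/(-3746 + (-317 + 18870)) = 1/(-3746 + 18553) = 1/14807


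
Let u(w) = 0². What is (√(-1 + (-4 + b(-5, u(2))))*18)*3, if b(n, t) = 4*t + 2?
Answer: 54*I*√3 ≈ 93.531*I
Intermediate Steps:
u(w) = 0
b(n, t) = 2 + 4*t
(√(-1 + (-4 + b(-5, u(2))))*18)*3 = (√(-1 + (-4 + (2 + 4*0)))*18)*3 = (√(-1 + (-4 + (2 + 0)))*18)*3 = (√(-1 + (-4 + 2))*18)*3 = (√(-1 - 2)*18)*3 = (√(-3)*18)*3 = ((I*√3)*18)*3 = (18*I*√3)*3 = 54*I*√3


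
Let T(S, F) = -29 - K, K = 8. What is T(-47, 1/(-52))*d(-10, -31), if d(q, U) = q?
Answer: 370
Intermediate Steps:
T(S, F) = -37 (T(S, F) = -29 - 1*8 = -29 - 8 = -37)
T(-47, 1/(-52))*d(-10, -31) = -37*(-10) = 370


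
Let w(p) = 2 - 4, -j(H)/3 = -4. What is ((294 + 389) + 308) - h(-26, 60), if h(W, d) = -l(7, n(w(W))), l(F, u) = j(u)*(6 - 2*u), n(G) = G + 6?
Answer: 967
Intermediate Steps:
j(H) = 12 (j(H) = -3*(-4) = 12)
w(p) = -2
n(G) = 6 + G
l(F, u) = 72 - 24*u (l(F, u) = 12*(6 - 2*u) = 72 - 24*u)
h(W, d) = 24 (h(W, d) = -(72 - 24*(6 - 2)) = -(72 - 24*4) = -(72 - 96) = -1*(-24) = 24)
((294 + 389) + 308) - h(-26, 60) = ((294 + 389) + 308) - 1*24 = (683 + 308) - 24 = 991 - 24 = 967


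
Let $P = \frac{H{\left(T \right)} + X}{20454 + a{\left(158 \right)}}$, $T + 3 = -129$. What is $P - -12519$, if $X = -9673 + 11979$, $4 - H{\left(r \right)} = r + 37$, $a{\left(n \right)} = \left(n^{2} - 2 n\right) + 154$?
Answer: $\frac{566562269}{45256} \approx 12519.0$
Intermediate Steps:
$T = -132$ ($T = -3 - 129 = -132$)
$a{\left(n \right)} = 154 + n^{2} - 2 n$
$H{\left(r \right)} = -33 - r$ ($H{\left(r \right)} = 4 - \left(r + 37\right) = 4 - \left(37 + r\right) = -33 - r$)
$X = 2306$
$P = \frac{2405}{45256}$ ($P = \frac{\left(-33 - -132\right) + 2306}{20454 + \left(154 + 158^{2} - 316\right)} = \frac{\left(-33 + 132\right) + 2306}{20454 + \left(154 + 24964 - 316\right)} = \frac{99 + 2306}{20454 + 24802} = \frac{2405}{45256} \approx 0.053142$)
$P - -12519 = \frac{2405}{45256} - -12519 = \frac{2405}{45256} + 12519 = \frac{566562269}{45256}$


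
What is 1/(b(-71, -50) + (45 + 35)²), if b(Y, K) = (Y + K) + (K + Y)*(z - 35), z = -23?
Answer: 1/13297 ≈ 7.5205e-5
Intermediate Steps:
b(Y, K) = -57*K - 57*Y (b(Y, K) = (Y + K) + (K + Y)*(-23 - 35) = (K + Y) + (K + Y)*(-58) = (K + Y) + (-58*K - 58*Y) = -57*K - 57*Y)
1/(b(-71, -50) + (45 + 35)²) = 1/((-57*(-50) - 57*(-71)) + (45 + 35)²) = 1/((2850 + 4047) + 80²) = 1/(6897 + 6400) = 1/13297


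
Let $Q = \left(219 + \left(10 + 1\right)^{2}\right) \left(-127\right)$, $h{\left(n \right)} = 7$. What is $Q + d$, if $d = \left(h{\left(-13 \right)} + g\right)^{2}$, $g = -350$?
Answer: $74469$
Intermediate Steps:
$Q = -43180$ ($Q = \left(219 + 11^{2}\right) \left(-127\right) = \left(219 + 121\right) \left(-127\right) = 340 \left(-127\right) = -43180$)
$d = 117649$ ($d = \left(7 - 350\right)^{2} = \left(-343\right)^{2} = 117649$)
$Q + d = -43180 + 117649 = 74469$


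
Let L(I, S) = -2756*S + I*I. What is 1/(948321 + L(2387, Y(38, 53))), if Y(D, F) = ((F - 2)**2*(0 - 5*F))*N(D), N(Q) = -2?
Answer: -1/3792582590 ≈ -2.6367e-10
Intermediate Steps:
Y(D, F) = 10*F*(-2 + F)**2 (Y(D, F) = ((F - 2)**2*(0 - 5*F))*(-2) = ((-2 + F)**2*(-5*F))*(-2) = -5*F*(-2 + F)**2*(-2) = 10*F*(-2 + F)**2)
L(I, S) = I**2 - 2756*S (L(I, S) = -2756*S + I**2 = I**2 - 2756*S)
1/(948321 + L(2387, Y(38, 53))) = 1/(948321 + (2387**2 - 27560*53*(-2 + 53)**2)) = 1/(948321 + (5697769 - 27560*53*51**2)) = 1/(948321 + (5697769 - 27560*53*2601)) = 1/(948321 + (5697769 - 2756*1378530)) = 1/(948321 + (5697769 - 3799228680)) = 1/(948321 - 3793530911) = 1/(-3792582590) = -1/3792582590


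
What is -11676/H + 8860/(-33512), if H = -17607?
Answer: 19607341/49170482 ≈ 0.39876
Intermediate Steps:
-11676/H + 8860/(-33512) = -11676/(-17607) + 8860/(-33512) = -11676*(-1/17607) + 8860*(-1/33512) = 3892/5869 - 2215/8378 = 19607341/49170482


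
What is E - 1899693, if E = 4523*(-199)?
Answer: -2799770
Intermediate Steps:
E = -900077
E - 1899693 = -900077 - 1899693 = -2799770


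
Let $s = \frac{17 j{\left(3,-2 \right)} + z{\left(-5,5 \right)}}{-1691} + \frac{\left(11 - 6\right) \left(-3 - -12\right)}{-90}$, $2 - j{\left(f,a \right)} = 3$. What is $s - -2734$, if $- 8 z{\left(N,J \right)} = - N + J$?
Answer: $\frac{18489467}{6764} \approx 2733.5$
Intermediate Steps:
$j{\left(f,a \right)} = -1$ ($j{\left(f,a \right)} = 2 - 3 = -1$)
$z{\left(N,J \right)} = - \frac{J}{8} + \frac{N}{8}$ ($z{\left(N,J \right)} = - \frac{- N + J}{8} = - \frac{J - N}{8} = - \frac{J}{8} + \frac{N}{8}$)
$s = - \frac{3309}{6764}$ ($s = \frac{17 \left(-1\right) + \left(\left(- \frac{1}{8}\right) 5 + \frac{1}{8} \left(-5\right)\right)}{-1691} + \frac{\left(11 - 6\right) \left(-3 - -12\right)}{-90} = \left(-17 - \frac{5}{4}\right) \left(- \frac{1}{1691}\right) + 5 \left(-3 + 12\right) \left(- \frac{1}{90}\right) = \left(-17 - \frac{5}{4}\right) \left(- \frac{1}{1691}\right) + 5 \cdot 9 \left(- \frac{1}{90}\right) = \left(- \frac{73}{4}\right) \left(- \frac{1}{1691}\right) + 45 \left(- \frac{1}{90}\right) = \frac{73}{6764} - \frac{1}{2} = - \frac{3309}{6764} \approx -0.48921$)
$s - -2734 = - \frac{3309}{6764} - -2734 = - \frac{3309}{6764} + 2734 = \frac{18489467}{6764}$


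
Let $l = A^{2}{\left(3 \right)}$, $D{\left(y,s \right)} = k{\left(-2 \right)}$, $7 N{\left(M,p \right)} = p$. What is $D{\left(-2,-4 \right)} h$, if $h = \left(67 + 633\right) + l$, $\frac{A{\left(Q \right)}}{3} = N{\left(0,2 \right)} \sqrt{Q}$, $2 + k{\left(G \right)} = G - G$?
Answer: $- \frac{68816}{49} \approx -1404.4$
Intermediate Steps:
$k{\left(G \right)} = -2$ ($k{\left(G \right)} = -2 + \left(G - G\right) = -2 + 0 = -2$)
$N{\left(M,p \right)} = \frac{p}{7}$
$D{\left(y,s \right)} = -2$
$A{\left(Q \right)} = \frac{6 \sqrt{Q}}{7}$ ($A{\left(Q \right)} = 3 \cdot \frac{1}{7} \cdot 2 \sqrt{Q} = 3 \frac{2 \sqrt{Q}}{7} = \frac{6 \sqrt{Q}}{7}$)
$l = \frac{108}{49}$ ($l = \left(\frac{6 \sqrt{3}}{7}\right)^{2} = \frac{108}{49} \approx 2.2041$)
$h = \frac{34408}{49}$ ($h = \left(67 + 633\right) + \frac{108}{49} = 700 + \frac{108}{49} = \frac{34408}{49} \approx 702.2$)
$D{\left(-2,-4 \right)} h = \left(-2\right) \frac{34408}{49} = - \frac{68816}{49}$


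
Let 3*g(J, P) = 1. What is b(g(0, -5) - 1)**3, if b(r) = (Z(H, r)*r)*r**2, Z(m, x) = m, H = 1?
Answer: -512/19683 ≈ -0.026012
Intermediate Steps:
g(J, P) = 1/3 (g(J, P) = (1/3)*1 = 1/3)
b(r) = r**3 (b(r) = (1*r)*r**2 = r*r**2 = r**3)
b(g(0, -5) - 1)**3 = ((1/3 - 1)**3)**3 = ((-2/3)**3)**3 = (-8/27)**3 = -512/19683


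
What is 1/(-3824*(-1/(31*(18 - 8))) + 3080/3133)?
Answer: 485615/6467696 ≈ 0.075083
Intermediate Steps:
1/(-3824*(-1/(31*(18 - 8))) + 3080/3133) = 1/(-3824/((-31*10)) + 3080*(1/3133)) = 1/(-3824/(-310) + 3080/3133) = 1/(-3824*(-1/310) + 3080/3133) = 1/(1912/155 + 3080/3133) = 1/(6467696/485615) = 485615/6467696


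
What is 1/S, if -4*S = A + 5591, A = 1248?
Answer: -4/6839 ≈ -0.00058488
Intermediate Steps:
S = -6839/4 (S = -(1248 + 5591)/4 = -¼*6839 = -6839/4 ≈ -1709.8)
1/S = 1/(-6839/4) = -4/6839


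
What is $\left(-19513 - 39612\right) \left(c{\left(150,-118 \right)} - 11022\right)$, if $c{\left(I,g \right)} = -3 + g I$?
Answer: $1698365625$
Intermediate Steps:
$c{\left(I,g \right)} = -3 + I g$
$\left(-19513 - 39612\right) \left(c{\left(150,-118 \right)} - 11022\right) = \left(-19513 - 39612\right) \left(\left(-3 + 150 \left(-118\right)\right) - 11022\right) = - 59125 \left(\left(-3 - 17700\right) - 11022\right) = - 59125 \left(-17703 - 11022\right) = \left(-59125\right) \left(-28725\right) = 1698365625$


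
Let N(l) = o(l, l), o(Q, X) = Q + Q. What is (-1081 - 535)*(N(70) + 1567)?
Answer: -2758512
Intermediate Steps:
o(Q, X) = 2*Q
N(l) = 2*l
(-1081 - 535)*(N(70) + 1567) = (-1081 - 535)*(2*70 + 1567) = -1616*(140 + 1567) = -1616*1707 = -2758512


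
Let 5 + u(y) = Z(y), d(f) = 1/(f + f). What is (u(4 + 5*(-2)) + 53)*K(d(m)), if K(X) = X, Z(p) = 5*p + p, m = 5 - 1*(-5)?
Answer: 3/5 ≈ 0.60000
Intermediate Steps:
m = 10 (m = 5 + 5 = 10)
Z(p) = 6*p
d(f) = 1/(2*f)
u(y) = -5 + 6*y
(u(4 + 5*(-2)) + 53)*K(d(m)) = ((-5 + 6*(4 + 5*(-2))) + 53)*((1/2)/10) = ((-5 + 6*(4 - 10)) + 53)*((1/2)*(1/10)) = ((-5 + 6*(-6)) + 53)*(1/20) = ((-5 - 36) + 53)*(1/20) = (-41 + 53)*(1/20) = 12*(1/20) = 3/5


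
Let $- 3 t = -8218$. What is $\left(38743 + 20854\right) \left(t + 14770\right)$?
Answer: $\frac{3130511216}{3} \approx 1.0435 \cdot 10^{9}$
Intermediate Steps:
$t = \frac{8218}{3}$ ($t = \left(- \frac{1}{3}\right) \left(-8218\right) = \frac{8218}{3} \approx 2739.3$)
$\left(38743 + 20854\right) \left(t + 14770\right) = \left(38743 + 20854\right) \left(\frac{8218}{3} + 14770\right) = 59597 \cdot \frac{52528}{3} = \frac{3130511216}{3}$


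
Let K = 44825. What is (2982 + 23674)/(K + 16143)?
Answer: 3332/7621 ≈ 0.43721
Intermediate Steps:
(2982 + 23674)/(K + 16143) = (2982 + 23674)/(44825 + 16143) = 26656/60968 = 26656*(1/60968) = 3332/7621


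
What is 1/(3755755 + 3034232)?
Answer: 1/6789987 ≈ 1.4728e-7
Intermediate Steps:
1/(3755755 + 3034232) = 1/6789987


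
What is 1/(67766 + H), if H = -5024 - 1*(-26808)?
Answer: 1/89550 ≈ 1.1167e-5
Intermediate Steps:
H = 21784 (H = -5024 + 26808 = 21784)
1/(67766 + H) = 1/(67766 + 21784) = 1/89550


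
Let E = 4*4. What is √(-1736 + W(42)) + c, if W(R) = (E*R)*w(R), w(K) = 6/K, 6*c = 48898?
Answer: 24449/3 + 2*I*√410 ≈ 8149.7 + 40.497*I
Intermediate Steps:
c = 24449/3 (c = (⅙)*48898 = 24449/3 ≈ 8149.7)
E = 16
W(R) = 96 (W(R) = (16*R)*(6/R) = 96)
√(-1736 + W(42)) + c = √(-1736 + 96) + 24449/3 = √(-1640) + 24449/3 = 2*I*√410 + 24449/3 = 24449/3 + 2*I*√410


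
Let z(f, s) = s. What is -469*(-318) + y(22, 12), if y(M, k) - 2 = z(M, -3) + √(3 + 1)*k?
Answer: 149165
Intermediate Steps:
y(M, k) = -1 + 2*k (y(M, k) = 2 + (-3 + √(3 + 1)*k) = 2 + (-3 + √4*k) = 2 + (-3 + 2*k) = -1 + 2*k)
-469*(-318) + y(22, 12) = -469*(-318) + (-1 + 2*12) = 149142 + (-1 + 24) = 149142 + 23 = 149165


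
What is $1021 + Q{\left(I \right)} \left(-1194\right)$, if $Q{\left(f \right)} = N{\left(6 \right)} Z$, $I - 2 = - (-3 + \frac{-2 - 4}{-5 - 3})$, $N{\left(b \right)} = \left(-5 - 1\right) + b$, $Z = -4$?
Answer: $1021$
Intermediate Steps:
$N{\left(b \right)} = -6 + b$
$I = \frac{17}{4}$ ($I = 2 - \left(-3 + \frac{-2 - 4}{-5 - 3}\right) = 2 - \left(-3 - \frac{6}{-8}\right) = 2 - \left(-3 - - \frac{3}{4}\right) = 2 - \left(-3 + \frac{3}{4}\right) = 2 - - \frac{9}{4} = 2 + \frac{9}{4} = \frac{17}{4} \approx 4.25$)
$Q{\left(f \right)} = 0$ ($Q{\left(f \right)} = \left(-6 + 6\right) \left(-4\right) = 0 \left(-4\right) = 0$)
$1021 + Q{\left(I \right)} \left(-1194\right) = 1021 + 0 \left(-1194\right) = 1021 + 0 = 1021$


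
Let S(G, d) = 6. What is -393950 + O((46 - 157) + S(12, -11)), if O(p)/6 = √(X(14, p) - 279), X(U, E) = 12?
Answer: -393950 + 6*I*√267 ≈ -3.9395e+5 + 98.041*I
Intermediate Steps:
O(p) = 6*I*√267 (O(p) = 6*√(12 - 279) = 6*√(-267) = 6*(I*√267) = 6*I*√267)
-393950 + O((46 - 157) + S(12, -11)) = -393950 + 6*I*√267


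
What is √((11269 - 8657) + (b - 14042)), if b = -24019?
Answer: I*√35449 ≈ 188.28*I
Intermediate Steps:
√((11269 - 8657) + (b - 14042)) = √((11269 - 8657) + (-24019 - 14042)) = √(2612 - 38061) = √(-35449) = I*√35449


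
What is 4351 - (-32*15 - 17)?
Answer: 4848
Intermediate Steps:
4351 - (-32*15 - 17) = 4351 - (-480 - 17) = 4351 - 1*(-497) = 4351 + 497 = 4848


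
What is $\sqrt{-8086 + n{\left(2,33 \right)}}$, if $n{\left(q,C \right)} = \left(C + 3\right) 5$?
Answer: $i \sqrt{7906} \approx 88.916 i$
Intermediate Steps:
$n{\left(q,C \right)} = 15 + 5 C$ ($n{\left(q,C \right)} = \left(3 + C\right) 5 = 15 + 5 C$)
$\sqrt{-8086 + n{\left(2,33 \right)}} = \sqrt{-8086 + \left(15 + 5 \cdot 33\right)} = \sqrt{-8086 + \left(15 + 165\right)} = \sqrt{-8086 + 180} = \sqrt{-7906} = i \sqrt{7906}$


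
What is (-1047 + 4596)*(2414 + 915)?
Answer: 11814621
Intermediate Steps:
(-1047 + 4596)*(2414 + 915) = 3549*3329 = 11814621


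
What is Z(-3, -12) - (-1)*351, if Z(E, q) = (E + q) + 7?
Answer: 343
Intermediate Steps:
Z(E, q) = 7 + E + q
Z(-3, -12) - (-1)*351 = (7 - 3 - 12) - (-1)*351 = -8 - 1*(-351) = -8 + 351 = 343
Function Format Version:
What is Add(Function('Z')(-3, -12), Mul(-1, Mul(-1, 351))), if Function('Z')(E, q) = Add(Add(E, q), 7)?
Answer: 343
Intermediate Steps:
Function('Z')(E, q) = Add(7, E, q)
Add(Function('Z')(-3, -12), Mul(-1, Mul(-1, 351))) = Add(Add(7, -3, -12), Mul(-1, Mul(-1, 351))) = Add(-8, Mul(-1, -351)) = Add(-8, 351) = 343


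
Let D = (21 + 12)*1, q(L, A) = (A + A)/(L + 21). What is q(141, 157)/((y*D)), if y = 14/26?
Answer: 2041/18711 ≈ 0.10908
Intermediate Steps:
q(L, A) = 2*A/(21 + L) (q(L, A) = (2*A)/(21 + L) = 2*A/(21 + L))
y = 7/13 (y = 14*(1/26) = 7/13 ≈ 0.53846)
D = 33 (D = 33*1 = 33)
q(141, 157)/((y*D)) = (2*157/(21 + 141))/(((7/13)*33)) = (2*157/162)/(231/13) = (2*157*(1/162))*(13/231) = (157/81)*(13/231) = 2041/18711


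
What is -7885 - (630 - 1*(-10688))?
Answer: -19203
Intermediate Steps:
-7885 - (630 - 1*(-10688)) = -7885 - (630 + 10688) = -7885 - 1*11318 = -7885 - 11318 = -19203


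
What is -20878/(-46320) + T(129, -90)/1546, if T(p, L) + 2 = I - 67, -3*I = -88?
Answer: 2536669/5967560 ≈ 0.42508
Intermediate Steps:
I = 88/3 (I = -⅓*(-88) = 88/3 ≈ 29.333)
T(p, L) = -119/3 (T(p, L) = -2 + (88/3 - 67) = -2 - 113/3 = -119/3)
-20878/(-46320) + T(129, -90)/1546 = -20878/(-46320) - 119/3/1546 = -20878*(-1/46320) - 119/3*1/1546 = 10439/23160 - 119/4638 = 2536669/5967560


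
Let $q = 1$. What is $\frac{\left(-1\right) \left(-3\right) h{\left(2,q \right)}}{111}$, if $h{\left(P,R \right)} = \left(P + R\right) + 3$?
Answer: $\frac{6}{37} \approx 0.16216$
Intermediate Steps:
$h{\left(P,R \right)} = 3 + P + R$
$\frac{\left(-1\right) \left(-3\right) h{\left(2,q \right)}}{111} = \frac{\left(-1\right) \left(-3\right) \left(3 + 2 + 1\right)}{111} = 3 \cdot 6 \cdot \frac{1}{111} = 18 \cdot \frac{1}{111} = \frac{6}{37}$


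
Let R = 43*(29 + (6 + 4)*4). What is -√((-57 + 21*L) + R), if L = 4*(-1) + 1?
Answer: -√2847 ≈ -53.357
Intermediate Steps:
L = -3 (L = -4 + 1 = -3)
R = 2967 (R = 43*(29 + 10*4) = 43*(29 + 40) = 43*69 = 2967)
-√((-57 + 21*L) + R) = -√((-57 + 21*(-3)) + 2967) = -√((-57 - 63) + 2967) = -√(-120 + 2967) = -√2847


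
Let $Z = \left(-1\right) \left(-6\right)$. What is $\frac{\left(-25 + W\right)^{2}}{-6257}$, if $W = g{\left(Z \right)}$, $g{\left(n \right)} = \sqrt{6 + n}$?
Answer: $- \frac{637}{6257} + \frac{100 \sqrt{3}}{6257} \approx -0.074124$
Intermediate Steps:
$Z = 6$
$W = 2 \sqrt{3}$ ($W = \sqrt{6 + 6} = \sqrt{12} = 2 \sqrt{3} \approx 3.4641$)
$\frac{\left(-25 + W\right)^{2}}{-6257} = \frac{\left(-25 + 2 \sqrt{3}\right)^{2}}{-6257} = \left(-25 + 2 \sqrt{3}\right)^{2} \left(- \frac{1}{6257}\right) = - \frac{\left(-25 + 2 \sqrt{3}\right)^{2}}{6257}$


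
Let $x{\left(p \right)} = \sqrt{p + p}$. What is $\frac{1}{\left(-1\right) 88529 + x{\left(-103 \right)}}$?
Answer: $- \frac{88529}{7837384047} - \frac{i \sqrt{206}}{7837384047} \approx -1.1296 \cdot 10^{-5} - 1.8313 \cdot 10^{-9} i$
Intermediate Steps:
$x{\left(p \right)} = \sqrt{2} \sqrt{p}$ ($x{\left(p \right)} = \sqrt{2 p} = \sqrt{2} \sqrt{p}$)
$\frac{1}{\left(-1\right) 88529 + x{\left(-103 \right)}} = \frac{1}{\left(-1\right) 88529 + \sqrt{2} \sqrt{-103}} = \frac{1}{-88529 + \sqrt{2} i \sqrt{103}} = \frac{1}{-88529 + i \sqrt{206}}$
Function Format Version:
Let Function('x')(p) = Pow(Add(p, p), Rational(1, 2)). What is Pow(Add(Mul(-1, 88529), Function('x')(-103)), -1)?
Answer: Add(Rational(-88529, 7837384047), Mul(Rational(-1, 7837384047), I, Pow(206, Rational(1, 2)))) ≈ Add(-1.1296e-5, Mul(-1.8313e-9, I))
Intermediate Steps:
Function('x')(p) = Mul(Pow(2, Rational(1, 2)), Pow(p, Rational(1, 2))) (Function('x')(p) = Pow(Mul(2, p), Rational(1, 2)) = Mul(Pow(2, Rational(1, 2)), Pow(p, Rational(1, 2))))
Pow(Add(Mul(-1, 88529), Function('x')(-103)), -1) = Pow(Add(Mul(-1, 88529), Mul(Pow(2, Rational(1, 2)), Pow(-103, Rational(1, 2)))), -1) = Pow(Add(-88529, Mul(Pow(2, Rational(1, 2)), Mul(I, Pow(103, Rational(1, 2))))), -1) = Pow(Add(-88529, Mul(I, Pow(206, Rational(1, 2)))), -1)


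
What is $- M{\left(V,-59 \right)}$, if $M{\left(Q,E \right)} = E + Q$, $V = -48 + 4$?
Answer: $103$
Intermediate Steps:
$V = -44$
$- M{\left(V,-59 \right)} = - (-59 - 44) = \left(-1\right) \left(-103\right) = 103$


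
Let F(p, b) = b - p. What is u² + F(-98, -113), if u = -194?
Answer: 37621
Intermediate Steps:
u² + F(-98, -113) = (-194)² + (-113 - 1*(-98)) = 37636 + (-113 + 98) = 37636 - 15 = 37621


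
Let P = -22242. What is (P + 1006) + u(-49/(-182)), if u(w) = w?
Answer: -552129/26 ≈ -21236.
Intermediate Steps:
(P + 1006) + u(-49/(-182)) = (-22242 + 1006) - 49/(-182) = -21236 - 49*(-1/182) = -21236 + 7/26 = -552129/26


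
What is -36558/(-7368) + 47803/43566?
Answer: 162074861/26749524 ≈ 6.0590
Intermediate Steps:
-36558/(-7368) + 47803/43566 = -36558*(-1/7368) + 47803*(1/43566) = 6093/1228 + 47803/43566 = 162074861/26749524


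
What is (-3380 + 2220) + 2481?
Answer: 1321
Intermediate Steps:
(-3380 + 2220) + 2481 = -1160 + 2481 = 1321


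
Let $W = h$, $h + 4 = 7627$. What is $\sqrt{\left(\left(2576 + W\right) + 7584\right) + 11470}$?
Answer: $7 \sqrt{597} \approx 171.04$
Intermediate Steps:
$h = 7623$ ($h = -4 + 7627 = 7623$)
$W = 7623$
$\sqrt{\left(\left(2576 + W\right) + 7584\right) + 11470} = \sqrt{\left(\left(2576 + 7623\right) + 7584\right) + 11470} = \sqrt{\left(10199 + 7584\right) + 11470} = \sqrt{17783 + 11470} = \sqrt{29253} = 7 \sqrt{597}$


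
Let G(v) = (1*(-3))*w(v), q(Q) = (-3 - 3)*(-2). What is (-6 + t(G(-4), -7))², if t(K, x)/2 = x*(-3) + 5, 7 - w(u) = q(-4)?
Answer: 2116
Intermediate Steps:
q(Q) = 12 (q(Q) = -6*(-2) = 12)
w(u) = -5 (w(u) = 7 - 1*12 = 7 - 12 = -5)
G(v) = 15 (G(v) = (1*(-3))*(-5) = -3*(-5) = 15)
t(K, x) = 10 - 6*x (t(K, x) = 2*(x*(-3) + 5) = 2*(-3*x + 5) = 2*(5 - 3*x) = 10 - 6*x)
(-6 + t(G(-4), -7))² = (-6 + (10 - 6*(-7)))² = (-6 + (10 + 42))² = (-6 + 52)² = 46² = 2116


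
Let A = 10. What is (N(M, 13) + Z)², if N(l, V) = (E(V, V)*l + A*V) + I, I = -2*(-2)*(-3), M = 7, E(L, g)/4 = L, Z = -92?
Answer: 152100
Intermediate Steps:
E(L, g) = 4*L
I = -12 (I = 4*(-3) = -12)
N(l, V) = -12 + 10*V + 4*V*l (N(l, V) = ((4*V)*l + 10*V) - 12 = (4*V*l + 10*V) - 12 = (10*V + 4*V*l) - 12 = -12 + 10*V + 4*V*l)
(N(M, 13) + Z)² = ((-12 + 10*13 + 4*13*7) - 92)² = ((-12 + 130 + 364) - 92)² = (482 - 92)² = 390² = 152100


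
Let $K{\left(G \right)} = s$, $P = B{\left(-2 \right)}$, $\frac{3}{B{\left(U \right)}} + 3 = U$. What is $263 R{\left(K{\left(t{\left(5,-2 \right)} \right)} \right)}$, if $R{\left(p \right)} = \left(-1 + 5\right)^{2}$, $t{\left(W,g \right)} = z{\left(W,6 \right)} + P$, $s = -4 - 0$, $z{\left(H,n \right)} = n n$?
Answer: $4208$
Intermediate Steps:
$B{\left(U \right)} = \frac{3}{-3 + U}$
$z{\left(H,n \right)} = n^{2}$
$P = - \frac{3}{5}$ ($P = \frac{3}{-3 - 2} = \frac{3}{-5} = 3 \left(- \frac{1}{5}\right) = - \frac{3}{5} \approx -0.6$)
$s = -4$ ($s = -4 + 0 = -4$)
$t{\left(W,g \right)} = \frac{177}{5}$ ($t{\left(W,g \right)} = 6^{2} - \frac{3}{5} = 36 - \frac{3}{5} = \frac{177}{5}$)
$K{\left(G \right)} = -4$
$R{\left(p \right)} = 16$ ($R{\left(p \right)} = 4^{2} = 16$)
$263 R{\left(K{\left(t{\left(5,-2 \right)} \right)} \right)} = 263 \cdot 16 = 4208$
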